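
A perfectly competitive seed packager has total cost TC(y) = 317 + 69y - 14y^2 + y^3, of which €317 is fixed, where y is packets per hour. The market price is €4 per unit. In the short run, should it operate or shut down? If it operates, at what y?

Shut down

Variable cost is VC = 69y - 14y^2 + y^3, so AVC = VC/y = 69 - 14y + y^2 and MC = dTC/dy = 69 - 28y + 3y^2.
The AVC parabola has its vertex at y = 14/2 = 7, where AVC = 69 - 14·7 + 7^2 = €20.
With P < min AVC (€4 < €20), every unit sold adds to the loss.
Best response: produce nothing and absorb the €317 fixed cost.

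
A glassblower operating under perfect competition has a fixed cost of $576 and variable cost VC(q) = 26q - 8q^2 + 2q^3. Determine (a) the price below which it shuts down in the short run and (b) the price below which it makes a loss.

Shutdown price = min AVC. AVC = 26 - 8q + 2q^2, with vertex at q = 2 and minimum $18.
ATC = 576/q + 26 - 8q + 2q^2. Setting dATC/dq = −576/q^2 − 8 + 4q = 0 gives q = 6 (since 4·6^3 − 8·6^2 = 576).
min ATC = 576/6 + 26 − 8·6 + 2·6^2 = $146. That is the break-even price.
Between these two prices the firm operates at a loss; above $146 it earns a profit.

Shutdown price = $18; break-even price = $146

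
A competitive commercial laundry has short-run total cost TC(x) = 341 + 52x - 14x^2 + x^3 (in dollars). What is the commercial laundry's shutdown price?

$3 per unit

Short-run supply begins at min AVC. From VC = 52x - 14x^2 + x^3, AVC = 52 - 14x + x^2.
At the minimum of AVC, MC = AVC. MC = 52 - 28x + 3x^2; setting MC = AVC gives 2x^2 - 14x = 0, so x = 7. min AVC = 3.
So the shutdown price is $3.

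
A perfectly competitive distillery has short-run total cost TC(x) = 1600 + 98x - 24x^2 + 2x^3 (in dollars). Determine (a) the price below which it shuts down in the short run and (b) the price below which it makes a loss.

AVC = 98 - 24x + 2x^2; minimized at x = 6, giving min AVC = $26. That is the shutdown price.
ATC = 1600/x + 98 - 24x + 2x^2. Setting dATC/dx = −1600/x^2 − 24 + 4x = 0 gives x = 10 (since 4·10^3 − 24·10^2 = 1600).
min ATC = 1600/10 + 98 − 24·10 + 2·10^2 = $218. That is the break-even price.
Between these two prices the firm operates at a loss; above $218 it earns a profit.

Shutdown price = $26; break-even price = $218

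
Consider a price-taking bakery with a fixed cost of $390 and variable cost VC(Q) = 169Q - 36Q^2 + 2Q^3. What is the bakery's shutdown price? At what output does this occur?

Short-run supply begins at min AVC. From VC = 169Q - 36Q^2 + 2Q^3, AVC = 169 - 36Q + 2Q^2.
At the minimum of AVC, MC = AVC. MC = 169 - 72Q + 6Q^2; setting MC = AVC gives 4Q^2 - 36Q = 0, so Q = 9. min AVC = 7.
The firm shuts down for any P below $7.

$7 per unit, at Q = 9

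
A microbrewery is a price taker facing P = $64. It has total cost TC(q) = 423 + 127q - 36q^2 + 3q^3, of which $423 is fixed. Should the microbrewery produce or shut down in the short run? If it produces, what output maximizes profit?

Produce at q = 7

Strip out fixed cost: VC = 127q - 36q^2 + 3q^3. Then AVC = 127 - 36q + 3q^2 and MC = 127 - 72q + 9q^2.
The AVC parabola has its vertex at q = 36/6 = 6, where AVC = 127 - 36·6 + 3·6^2 = $19.
Since P = $64 ≥ min AVC = $19, price covers variable cost and the firm should produce.
Solving P = MC: 63 - 72q + 9q^2 = 0 ⇒ q = 1 or 7. On the upward-sloping branch, q* = 7.
Check: AVC at q = 7 is $22 ≤ P, so revenue covers variable cost.
Profit = P·q − TC = 64·7 − 577 = -$129, a loss, but smaller than the $423 fixed cost the firm would lose by shutting down.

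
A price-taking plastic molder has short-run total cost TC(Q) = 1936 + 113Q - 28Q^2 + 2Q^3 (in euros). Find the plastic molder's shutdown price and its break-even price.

Shutdown price = €15; break-even price = €223

AVC = 113 - 28Q + 2Q^2; minimized at Q = 7, giving min AVC = €15. That is the shutdown price.
ATC = 1936/Q + 113 - 28Q + 2Q^2. Setting dATC/dQ = −1936/Q^2 − 28 + 4Q = 0 gives Q = 11 (since 4·11^3 − 28·11^2 = 1936).
min ATC = 1936/11 + 113 − 28·11 + 2·11^2 = €223. That is the break-even price.
Between these two prices the firm operates at a loss; above €223 it earns a profit.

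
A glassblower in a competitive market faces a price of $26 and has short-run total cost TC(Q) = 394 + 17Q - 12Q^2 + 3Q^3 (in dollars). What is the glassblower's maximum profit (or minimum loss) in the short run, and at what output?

AVC = 17 - 12Q + 3Q^2 has its minimum $5 at Q = 2; price $26 clears that bar, so the firm operates.
MC = 17 - 24Q + 9Q^2. Setting P = MC and taking the root on the rising branch gives Q* = 3.
TR = 26·3 = 78. TC = 394 + 24 = 418. Profit = 78 − 418 = -$340.
By producing, the firm covers all variable cost plus $54 of fixed cost; shutting down would lose the full $394.

Profit = -$340 at Q = 3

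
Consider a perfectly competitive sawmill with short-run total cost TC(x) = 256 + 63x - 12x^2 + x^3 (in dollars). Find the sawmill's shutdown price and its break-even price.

Shutdown price = $27; break-even price = $63

Shutdown price = min AVC. AVC = 63 - 12x + x^2, with vertex at x = 6 and minimum $27.
ATC = 256/x + 63 - 12x + x^2. Setting dATC/dx = −256/x^2 − 12 + 2x = 0 gives x = 8 (since 2·8^3 − 12·8^2 = 256).
min ATC = 256/8 + 63 − 12·8 + 8^2 = $63. That is the break-even price.
For $27 ≤ P < $63 the firm produces at a loss; below $27 it shuts down.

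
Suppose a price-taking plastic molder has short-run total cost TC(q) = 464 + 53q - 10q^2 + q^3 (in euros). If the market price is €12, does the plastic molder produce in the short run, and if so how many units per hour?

Variable cost is VC = 53q - 10q^2 + q^3, so AVC = VC/q = 53 - 10q + q^2 and MC = dTC/dq = 53 - 20q + 3q^2.
The AVC parabola has its vertex at q = 10/2 = 5, where AVC = 53 - 10·5 + 5^2 = €28.
With P < min AVC (€12 < €28), every unit sold adds to the loss.
The firm minimizes its loss by shutting down and losing only its fixed cost of €464.

Shut down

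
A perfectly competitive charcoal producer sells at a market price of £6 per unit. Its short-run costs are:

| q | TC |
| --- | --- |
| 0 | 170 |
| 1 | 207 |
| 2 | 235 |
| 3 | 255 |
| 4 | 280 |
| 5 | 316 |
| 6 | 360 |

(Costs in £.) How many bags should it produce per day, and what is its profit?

q = 0 (shut down); profit = -£170

Profit at each row (π = 6q − TC): q=0: -170; q=1: -201; q=2: -223; q=3: -237; q=4: -256; q=5: -286; q=6: -324.
Profit is highest at q = 0. Equivalently, the lowest AVC in the table is 110/4 ≈ £27.50 at q = 4, and P = £6 falls below it — price never covers variable cost, so the firm shuts down and loses only its fixed cost.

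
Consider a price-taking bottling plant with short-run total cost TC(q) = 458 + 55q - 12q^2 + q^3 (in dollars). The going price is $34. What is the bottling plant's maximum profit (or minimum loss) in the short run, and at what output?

Profit = -$360 at q = 7

AVC = 55 - 12q + q^2 has its minimum $19 at q = 6; price $34 clears that bar, so the firm operates.
With MC = 55 - 24q + 3q^2, P = MC on the upward-sloping part at q* = 7.
TR = 34·7 = 238. TC = 458 + 140 = 598. Profit = 238 − 598 = -$360.
That loss of $360 beats the $458 the firm would lose by shutting down; producing recovers $98 of fixed cost.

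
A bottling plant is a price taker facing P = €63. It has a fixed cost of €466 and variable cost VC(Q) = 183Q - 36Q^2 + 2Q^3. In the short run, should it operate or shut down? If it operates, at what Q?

Strip out fixed cost: VC = 183Q - 36Q^2 + 2Q^3. Then AVC = 183 - 36Q + 2Q^2 and MC = 183 - 72Q + 6Q^2.
The AVC parabola has its vertex at Q = 36/4 = 9, where AVC = 183 - 36·9 + 2·9^2 = €21.
Since P = €63 ≥ min AVC = €21, price covers variable cost and the firm should produce.
Set P = MC: 63 = 183 - 72Q + 6Q^2 → 120 - 72Q + 6Q^2 = 0. The roots are Q = 2 and Q = 10; the profit-maximizing output is on the rising part of MC, so Q* = 10.
Check: AVC at Q = 10 is €23 ≤ P, so revenue covers variable cost.
Profit = P·Q − TC = 63·10 − 696 = -€66, a loss, but smaller than the €466 fixed cost the firm would lose by shutting down.

Produce at Q = 10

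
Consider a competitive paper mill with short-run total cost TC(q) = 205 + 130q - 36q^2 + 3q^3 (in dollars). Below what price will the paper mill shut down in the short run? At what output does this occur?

The firm shuts down when price falls below the minimum of average variable cost. AVC = VC/q = 130 - 36q + 3q^2.
dAVC/dq = -36 + 6q = 0 gives q = 6. min AVC = 130 - 36·6 + 3·6^2 = 22.
The firm shuts down for any P below $22.

$22 per unit, at q = 6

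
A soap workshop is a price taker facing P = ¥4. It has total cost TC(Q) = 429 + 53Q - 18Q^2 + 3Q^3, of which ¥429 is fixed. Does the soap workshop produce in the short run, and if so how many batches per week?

Shut down

From TC, MC = TC'(Q) = 53 - 36Q + 9Q^2 and AVC = VC/Q = 53 - 18Q + 3Q^2.
AVC is minimized where dAVC/dQ = -18 + 6Q = 0, at Q = 3; min AVC = 53 - 18·3 + 3·3^2 = ¥26.
P = ¥4 lies below min AVC = ¥26; no output level covers variable cost.
Shutting down limits the loss to fixed cost, ¥429.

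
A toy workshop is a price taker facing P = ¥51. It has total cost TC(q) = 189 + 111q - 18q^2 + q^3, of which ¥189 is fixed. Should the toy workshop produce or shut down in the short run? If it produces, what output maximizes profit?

From TC, MC = TC'(q) = 111 - 36q + 3q^2 and AVC = VC/q = 111 - 18q + q^2.
AVC hits its minimum where MC = AVC, at q = 9, giving min AVC = 111 - 18·9 + 9^2 = ¥30.
Because ¥51 ≥ ¥30, revenue can cover variable cost; the firm operates.
P = MC gives 60 - 36q + 3q^2 = 0, with roots 2 and 10. Take the larger (rising MC): q* = 10.
Check: AVC at q = 10 is ¥31 ≤ P, so revenue covers variable cost.
Profit = P·q − TC = 51·10 − 499 = ¥11.

Produce at q = 10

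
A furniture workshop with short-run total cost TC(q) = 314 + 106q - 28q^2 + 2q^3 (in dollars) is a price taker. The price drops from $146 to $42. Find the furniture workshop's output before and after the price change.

AVC = 106 - 28q + 2q^2, minimized at q = 7 where min AVC = $8. MC = 106 - 56q + 6q^2.
With P = $146 above the shutdown price, P = MC gives q = 10.
At P = $42 ≥ min AVC, set P = MC: q = 8. The firm stays open but cuts output.

Output falls from 10 to 8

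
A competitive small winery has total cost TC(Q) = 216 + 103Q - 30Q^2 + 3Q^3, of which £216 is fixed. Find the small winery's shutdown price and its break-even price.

AVC = 103 - 30Q + 3Q^2; minimized at Q = 5, giving min AVC = £28. That is the shutdown price.
ATC = 216/Q + 103 - 30Q + 3Q^2. Setting dATC/dQ = −216/Q^2 − 30 + 6Q = 0 gives Q = 6 (since 6·6^3 − 30·6^2 = 216).
min ATC = 216/6 + 103 − 30·6 + 3·6^2 = £67. That is the break-even price.
Between these two prices the firm operates at a loss; above £67 it earns a profit.

Shutdown price = £28; break-even price = £67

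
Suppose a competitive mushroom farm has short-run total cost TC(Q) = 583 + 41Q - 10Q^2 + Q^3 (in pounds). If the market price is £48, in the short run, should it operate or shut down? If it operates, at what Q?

Produce at Q = 7

From TC, MC = TC'(Q) = 41 - 20Q + 3Q^2 and AVC = VC/Q = 41 - 10Q + Q^2.
AVC hits its minimum where MC = AVC, at Q = 5, giving min AVC = 41 - 10·5 + 5^2 = £16.
Since P = £48 ≥ min AVC = £16, price covers variable cost and the firm should produce.
Solving P = MC: -7 - 20Q + 3Q^2 = 0 ⇒ Q = -1/3 or 7. On the upward-sloping branch, Q* = 7.
Check: AVC at Q = 7 is £20 ≤ P, so revenue covers variable cost.
Profit = P·Q − TC = 48·7 − 723 = -£387, a loss, but smaller than the £583 fixed cost the firm would lose by shutting down.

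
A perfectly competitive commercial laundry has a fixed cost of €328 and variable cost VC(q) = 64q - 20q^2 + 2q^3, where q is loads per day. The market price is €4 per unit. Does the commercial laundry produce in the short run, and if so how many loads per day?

Shut down

Variable cost is VC = 64q - 20q^2 + 2q^3, so AVC = VC/q = 64 - 20q + 2q^2 and MC = dTC/dq = 64 - 40q + 6q^2.
AVC hits its minimum where MC = AVC, at q = 5, giving min AVC = 64 - 20·5 + 2·5^2 = €14.
Since P = €4 < min AVC = €14, price fails to cover variable cost at any output.
Best response: produce nothing and absorb the €328 fixed cost.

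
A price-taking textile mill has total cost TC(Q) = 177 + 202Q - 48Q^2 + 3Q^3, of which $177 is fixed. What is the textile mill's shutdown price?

The shutdown price is the minimum of AVC. VC = 202Q - 48Q^2 + 3Q^3, so AVC = 202 - 48Q + 3Q^2.
At the minimum of AVC, MC = AVC. MC = 202 - 96Q + 9Q^2; setting MC = AVC gives 6Q^2 - 48Q = 0, so Q = 8. min AVC = 10.
The firm shuts down for any P below $10.

$10 per unit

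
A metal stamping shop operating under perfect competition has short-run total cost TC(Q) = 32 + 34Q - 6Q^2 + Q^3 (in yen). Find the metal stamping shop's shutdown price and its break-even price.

Shutdown price = ¥25; break-even price = ¥34

Shutdown price = min AVC. AVC = 34 - 6Q + Q^2, with vertex at Q = 3 and minimum ¥25.
ATC = 32/Q + 34 - 6Q + Q^2. Setting dATC/dQ = −32/Q^2 − 6 + 2Q = 0 gives Q = 4 (since 2·4^3 − 6·4^2 = 32).
min ATC = 32/4 + 34 − 6·4 + 4^2 = ¥34. That is the break-even price.
For ¥25 ≤ P < ¥34 the firm produces at a loss; below ¥25 it shuts down.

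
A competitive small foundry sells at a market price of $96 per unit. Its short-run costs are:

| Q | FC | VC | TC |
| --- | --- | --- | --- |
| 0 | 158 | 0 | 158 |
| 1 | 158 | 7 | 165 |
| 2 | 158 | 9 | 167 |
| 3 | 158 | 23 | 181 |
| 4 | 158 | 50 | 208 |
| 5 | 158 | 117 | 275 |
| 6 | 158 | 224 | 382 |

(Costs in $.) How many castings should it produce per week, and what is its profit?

Tabulate TR − TC: Q=0: -158; Q=1: -69; Q=2: 25; Q=3: 107; Q=4: 176; Q=5: 205; Q=6: 194.
Profit is maximized at Q = 5. AVC there is 117/5 = $23.40 ≤ P, so producing beats shutting down (which would give -$158).

Q = 5; profit = $205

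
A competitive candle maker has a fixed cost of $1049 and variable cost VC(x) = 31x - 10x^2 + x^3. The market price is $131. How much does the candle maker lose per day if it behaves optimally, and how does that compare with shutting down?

Profit = -$49 at x = 10

AVC = 31 - 10x + x^2 has its minimum $6 at x = 5; price $131 clears that bar, so the firm operates.
With MC = 31 - 20x + 3x^2, P = MC on the upward-sloping part at x* = 10.
TR = 131·10 = 1310. TC = 1049 + 310 = 1359. Profit = 1310 − 1359 = -$49.
That loss of $49 beats the $1049 the firm would lose by shutting down; producing recovers $1000 of fixed cost.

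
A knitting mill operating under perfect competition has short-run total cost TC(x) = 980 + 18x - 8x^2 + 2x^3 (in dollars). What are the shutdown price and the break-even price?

AVC = 18 - 8x + 2x^2; minimized at x = 2, giving min AVC = $10. That is the shutdown price.
ATC = 980/x + 18 - 8x + 2x^2. Setting dATC/dx = −980/x^2 − 8 + 4x = 0 gives x = 7 (since 4·7^3 − 8·7^2 = 980).
min ATC = 980/7 + 18 − 8·7 + 2·7^2 = $200. That is the break-even price.
Between these two prices the firm operates at a loss; above $200 it earns a profit.

Shutdown price = $10; break-even price = $200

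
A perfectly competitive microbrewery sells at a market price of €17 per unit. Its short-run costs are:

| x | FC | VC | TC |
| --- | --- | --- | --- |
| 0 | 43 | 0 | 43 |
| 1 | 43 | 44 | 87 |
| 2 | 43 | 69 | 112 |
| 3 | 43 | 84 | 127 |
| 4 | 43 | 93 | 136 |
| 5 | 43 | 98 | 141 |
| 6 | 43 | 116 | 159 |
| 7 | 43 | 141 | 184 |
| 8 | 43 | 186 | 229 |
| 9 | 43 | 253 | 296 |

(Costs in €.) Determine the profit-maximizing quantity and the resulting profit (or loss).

Compute π = P·x − TC at each output: x=0: -43; x=1: -70; x=2: -78; x=3: -76; x=4: -68; x=5: -56; x=6: -57; x=7: -65; x=8: -93; x=9: -143.
Profit is highest at x = 0. Equivalently, the lowest AVC in the table is 116/6 ≈ €19.33 at x = 6, and P = €17 falls below it — price never covers variable cost, so the firm shuts down and loses only its fixed cost.

x = 0 (shut down); profit = -€43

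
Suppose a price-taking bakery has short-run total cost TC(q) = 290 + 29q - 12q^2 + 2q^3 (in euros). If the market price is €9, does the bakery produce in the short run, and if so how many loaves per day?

Strip out fixed cost: VC = 29q - 12q^2 + 2q^3. Then AVC = 29 - 12q + 2q^2 and MC = 29 - 24q + 6q^2.
AVC is minimized where dAVC/dq = -12 + 4q = 0, at q = 3; min AVC = 29 - 12·3 + 2·3^2 = €11.
With P < min AVC (€9 < €11), every unit sold adds to the loss.
Shutting down limits the loss to fixed cost, €290.

Shut down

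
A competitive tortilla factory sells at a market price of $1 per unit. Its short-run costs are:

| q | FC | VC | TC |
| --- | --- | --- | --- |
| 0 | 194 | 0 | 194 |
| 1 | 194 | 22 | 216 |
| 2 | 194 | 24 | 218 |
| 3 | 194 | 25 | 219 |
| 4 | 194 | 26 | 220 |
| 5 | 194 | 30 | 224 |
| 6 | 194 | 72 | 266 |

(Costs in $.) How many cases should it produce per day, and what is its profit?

Profit at each row (π = 1q − TC): q=0: -194; q=1: -215; q=2: -216; q=3: -216; q=4: -216; q=5: -219; q=6: -260.
Profit is highest at q = 0. Equivalently, the lowest AVC in the table is 30/5 ≈ $6 at q = 5, and P = $1 falls below it — price never covers variable cost, so the firm shuts down and loses only its fixed cost.

q = 0 (shut down); profit = -$194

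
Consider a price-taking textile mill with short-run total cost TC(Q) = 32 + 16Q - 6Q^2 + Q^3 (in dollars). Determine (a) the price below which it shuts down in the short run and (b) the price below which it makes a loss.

AVC = 16 - 6Q + Q^2; minimized at Q = 3, giving min AVC = $7. That is the shutdown price.
ATC = 32/Q + 16 - 6Q + Q^2. Setting dATC/dQ = −32/Q^2 − 6 + 2Q = 0 gives Q = 4 (since 2·4^3 − 6·4^2 = 32).
min ATC = 32/4 + 16 − 6·4 + 4^2 = $16. That is the break-even price.
Between these two prices the firm operates at a loss; above $16 it earns a profit.

Shutdown price = $7; break-even price = $16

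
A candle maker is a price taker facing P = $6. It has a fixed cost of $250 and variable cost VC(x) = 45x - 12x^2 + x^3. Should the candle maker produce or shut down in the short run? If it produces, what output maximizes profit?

Shut down

Strip out fixed cost: VC = 45x - 12x^2 + x^3. Then AVC = 45 - 12x + x^2 and MC = 45 - 24x + 3x^2.
The AVC parabola has its vertex at x = 12/2 = 6, where AVC = 45 - 12·6 + 6^2 = $9.
With P < min AVC ($6 < $9), every unit sold adds to the loss.
Shutting down limits the loss to fixed cost, $250.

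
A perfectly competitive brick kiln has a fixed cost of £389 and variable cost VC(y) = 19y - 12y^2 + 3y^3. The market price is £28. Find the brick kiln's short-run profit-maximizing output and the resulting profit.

AVC = 19 - 12y + 3y^2; min AVC = £7 at y = 2. Since P = £28 ≥ min AVC, the firm produces.
MC = 19 - 24y + 9y^2. Setting P = MC and taking the root on the rising branch gives y* = 3.
TR = 28·3 = 84. TC = 389 + 30 = 419. Profit = 84 − 419 = -£335.
By producing, the firm covers all variable cost plus £54 of fixed cost; shutting down would lose the full £389.

Profit = -£335 at y = 3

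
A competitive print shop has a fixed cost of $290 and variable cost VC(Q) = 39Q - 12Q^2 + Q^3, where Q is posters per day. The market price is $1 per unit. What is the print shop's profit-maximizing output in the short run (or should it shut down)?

Strip out fixed cost: VC = 39Q - 12Q^2 + Q^3. Then AVC = 39 - 12Q + Q^2 and MC = 39 - 24Q + 3Q^2.
The AVC parabola has its vertex at Q = 12/2 = 6, where AVC = 39 - 12·6 + 6^2 = $3.
With P < min AVC ($1 < $3), every unit sold adds to the loss.
Best response: produce nothing and absorb the $290 fixed cost.

Shut down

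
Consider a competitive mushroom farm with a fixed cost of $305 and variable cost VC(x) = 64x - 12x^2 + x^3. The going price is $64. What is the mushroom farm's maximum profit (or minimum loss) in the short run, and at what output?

Profit = -$49 at x = 8

AVC = 64 - 12x + x^2 has its minimum $28 at x = 6; price $64 clears that bar, so the firm operates.
With MC = 64 - 24x + 3x^2, P = MC on the upward-sloping part at x* = 8.
TR = 64·8 = 512. TC = 305 + 256 = 561. Profit = 512 − 561 = -$49.
Shutting down would mean losing the fixed cost of $305, so operating at a loss of $49 is better by $256.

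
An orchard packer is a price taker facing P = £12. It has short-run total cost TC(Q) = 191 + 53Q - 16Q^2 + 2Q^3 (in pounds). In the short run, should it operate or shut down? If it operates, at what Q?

From TC, MC = TC'(Q) = 53 - 32Q + 6Q^2 and AVC = VC/Q = 53 - 16Q + 2Q^2.
AVC is minimized where dAVC/dQ = -16 + 4Q = 0, at Q = 4; min AVC = 53 - 16·4 + 2·4^2 = £21.
Since P = £12 < min AVC = £21, price fails to cover variable cost at any output.
The firm minimizes its loss by shutting down and losing only its fixed cost of £191.

Shut down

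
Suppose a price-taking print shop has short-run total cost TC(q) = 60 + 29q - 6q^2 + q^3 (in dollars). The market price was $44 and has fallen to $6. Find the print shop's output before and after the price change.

AVC = 29 - 6q + q^2, minimized at q = 3 where min AVC = $20. MC = 29 - 12q + 3q^2.
With P = $44 above the shutdown price, P = MC gives q = 5.
At P = $6 < min AVC = $20, price no longer covers variable cost at any output, so the firm shuts down: q = 0.

Output falls from 5 to 0 (the firm shuts down)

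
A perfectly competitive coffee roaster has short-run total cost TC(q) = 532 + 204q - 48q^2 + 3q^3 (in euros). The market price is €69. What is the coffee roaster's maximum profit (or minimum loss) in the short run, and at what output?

AVC = 204 - 48q + 3q^2; min AVC = €12 at q = 8. Since P = €69 ≥ min AVC, the firm produces.
With MC = 204 - 96q + 9q^2, P = MC on the upward-sloping part at q* = 9.
TR = 69·9 = 621. TC = 532 + 135 = 667. Profit = 621 − 667 = -€46.
Shutting down would mean losing the fixed cost of €532, so operating at a loss of €46 is better by €486.

Profit = -€46 at q = 9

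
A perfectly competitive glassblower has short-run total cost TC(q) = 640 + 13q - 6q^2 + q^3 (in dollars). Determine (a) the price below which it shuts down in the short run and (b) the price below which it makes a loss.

AVC = 13 - 6q + q^2; minimized at q = 3, giving min AVC = $4. That is the shutdown price.
ATC = 640/q + 13 - 6q + q^2. Setting dATC/dq = −640/q^2 − 6 + 2q = 0 gives q = 8 (since 2·8^3 − 6·8^2 = 640).
min ATC = 640/8 + 13 − 6·8 + 8^2 = $109. That is the break-even price.
For $4 ≤ P < $109 the firm produces at a loss; below $4 it shuts down.

Shutdown price = $4; break-even price = $109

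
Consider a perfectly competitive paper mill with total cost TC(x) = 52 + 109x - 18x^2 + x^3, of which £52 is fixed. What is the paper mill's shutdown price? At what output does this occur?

£28 per unit, at x = 9

The firm shuts down when price falls below the minimum of average variable cost. AVC = VC/x = 109 - 18x + x^2.
dAVC/dx = -18 + 2x = 0 gives x = 9. min AVC = 109 - 18·9 + 9^2 = 28.
For P < £28 the firm produces nothing.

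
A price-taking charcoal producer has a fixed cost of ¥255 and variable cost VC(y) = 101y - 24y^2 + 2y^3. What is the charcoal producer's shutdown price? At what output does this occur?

Short-run supply begins at min AVC. From VC = 101y - 24y^2 + 2y^3, AVC = 101 - 24y + 2y^2.
At the minimum of AVC, MC = AVC. MC = 101 - 48y + 6y^2; setting MC = AVC gives 4y^2 - 24y = 0, so y = 6. min AVC = 29.
For P < ¥29 the firm produces nothing.

¥29 per unit, at y = 6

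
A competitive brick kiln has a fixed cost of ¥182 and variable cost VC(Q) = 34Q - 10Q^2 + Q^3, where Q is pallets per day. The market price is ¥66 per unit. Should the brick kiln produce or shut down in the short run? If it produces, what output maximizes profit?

From TC, MC = TC'(Q) = 34 - 20Q + 3Q^2 and AVC = VC/Q = 34 - 10Q + Q^2.
AVC is minimized where dAVC/dQ = -10 + 2Q = 0, at Q = 5; min AVC = 34 - 10·5 + 5^2 = ¥9.
Because ¥66 ≥ ¥9, revenue can cover variable cost; the firm operates.
Set P = MC: 66 = 34 - 20Q + 3Q^2 → -32 - 20Q + 3Q^2 = 0. The roots are Q = -4/3 and Q = 8; the profit-maximizing output is on the rising part of MC, so Q* = 8.
Check: AVC at Q = 8 is ¥18 ≤ P, so revenue covers variable cost.
Profit = P·Q − TC = 66·8 − 326 = ¥202.

Produce at Q = 8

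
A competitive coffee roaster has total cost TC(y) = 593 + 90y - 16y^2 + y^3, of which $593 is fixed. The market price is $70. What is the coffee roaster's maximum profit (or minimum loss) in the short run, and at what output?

Profit = -$193 at y = 10

AVC = 90 - 16y + y^2; min AVC = $26 at y = 8. Since P = $70 ≥ min AVC, the firm produces.
MC = 90 - 32y + 3y^2. Setting P = MC and taking the root on the rising branch gives y* = 10.
TR = 70·10 = 700. TC = 593 + 300 = 893. Profit = 700 − 893 = -$193.
That loss of $193 beats the $593 the firm would lose by shutting down; producing recovers $400 of fixed cost.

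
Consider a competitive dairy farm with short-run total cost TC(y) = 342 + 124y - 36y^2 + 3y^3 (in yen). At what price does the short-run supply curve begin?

The shutdown price is the minimum of AVC. VC = 124y - 36y^2 + 3y^3, so AVC = 124 - 36y + 3y^2.
dAVC/dy = -36 + 6y = 0 gives y = 6. min AVC = 124 - 36·6 + 3·6^2 = 16.
So the shutdown price is ¥16.

¥16 per unit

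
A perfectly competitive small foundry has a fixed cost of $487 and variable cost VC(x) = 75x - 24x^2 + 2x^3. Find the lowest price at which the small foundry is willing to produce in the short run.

The shutdown price is the minimum of AVC. VC = 75x - 24x^2 + 2x^3, so AVC = 75 - 24x + 2x^2.
dAVC/dx = -24 + 4x = 0 gives x = 6. min AVC = 75 - 24·6 + 2·6^2 = 3.
The firm shuts down for any P below $3.

$3 per unit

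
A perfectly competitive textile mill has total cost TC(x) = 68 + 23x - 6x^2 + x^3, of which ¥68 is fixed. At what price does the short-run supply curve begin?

The shutdown price is the minimum of AVC. VC = 23x - 6x^2 + x^3, so AVC = 23 - 6x + x^2.
At the minimum of AVC, MC = AVC. MC = 23 - 12x + 3x^2; setting MC = AVC gives 2x^2 - 6x = 0, so x = 3. min AVC = 14.
The firm shuts down for any P below ¥14.

¥14 per unit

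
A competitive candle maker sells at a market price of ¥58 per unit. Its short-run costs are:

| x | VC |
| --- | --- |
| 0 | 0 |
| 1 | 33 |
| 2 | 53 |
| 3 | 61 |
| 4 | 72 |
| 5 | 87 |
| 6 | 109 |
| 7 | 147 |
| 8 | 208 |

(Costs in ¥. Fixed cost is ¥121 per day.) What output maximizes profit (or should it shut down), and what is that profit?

x = 7; profit = ¥138

Tabulate TR − TC: x=0: -121; x=1: -96; x=2: -58; x=3: -8; x=4: 39; x=5: 82; x=6: 118; x=7: 138; x=8: 135.
Profit is maximized at x = 7. AVC there is 147/7 = ¥21 ≤ P, so producing beats shutting down (which would give -¥121).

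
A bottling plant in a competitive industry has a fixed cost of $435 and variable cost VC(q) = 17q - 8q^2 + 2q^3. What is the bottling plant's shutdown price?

Short-run supply begins at min AVC. From VC = 17q - 8q^2 + 2q^3, AVC = 17 - 8q + 2q^2.
dAVC/dq = -8 + 4q = 0 gives q = 2. min AVC = 17 - 8·2 + 2·2^2 = 9.
So the shutdown price is $9.

$9 per unit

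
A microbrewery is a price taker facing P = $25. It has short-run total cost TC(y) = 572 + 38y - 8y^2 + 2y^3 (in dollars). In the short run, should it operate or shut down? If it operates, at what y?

Variable cost is VC = 38y - 8y^2 + 2y^3, so AVC = VC/y = 38 - 8y + 2y^2 and MC = dTC/dy = 38 - 16y + 6y^2.
The AVC parabola has its vertex at y = 8/4 = 2, where AVC = 38 - 8·2 + 2·2^2 = $30.
Since P = $25 < min AVC = $30, price fails to cover variable cost at any output.
Shutting down limits the loss to fixed cost, $572.

Shut down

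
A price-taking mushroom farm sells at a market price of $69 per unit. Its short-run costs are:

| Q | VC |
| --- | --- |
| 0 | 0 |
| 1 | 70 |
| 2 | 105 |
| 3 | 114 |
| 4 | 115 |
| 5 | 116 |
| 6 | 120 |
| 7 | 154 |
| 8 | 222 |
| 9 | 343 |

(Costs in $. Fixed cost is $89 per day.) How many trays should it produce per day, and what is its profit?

Q = 8; profit = $241

Compute π = P·Q − TC at each output: Q=0: -89; Q=1: -90; Q=2: -56; Q=3: 4; Q=4: 72; Q=5: 140; Q=6: 205; Q=7: 240; Q=8: 241; Q=9: 189.
Profit is maximized at Q = 8. AVC there is 222/8 = $27.75 ≤ P, so producing beats shutting down (which would give -$89).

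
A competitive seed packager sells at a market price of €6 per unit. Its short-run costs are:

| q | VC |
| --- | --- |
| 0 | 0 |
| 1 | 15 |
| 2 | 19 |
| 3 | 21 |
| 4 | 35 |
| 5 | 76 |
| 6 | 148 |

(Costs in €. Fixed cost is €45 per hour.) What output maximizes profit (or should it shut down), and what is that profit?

q = 0 (shut down); profit = -€45

Tabulate TR − TC: q=0: -45; q=1: -54; q=2: -52; q=3: -48; q=4: -56; q=5: -91; q=6: -157.
Profit is highest at q = 0. Equivalently, the lowest AVC in the table is 21/3 ≈ €7 at q = 3, and P = €6 falls below it — price never covers variable cost, so the firm shuts down and loses only its fixed cost.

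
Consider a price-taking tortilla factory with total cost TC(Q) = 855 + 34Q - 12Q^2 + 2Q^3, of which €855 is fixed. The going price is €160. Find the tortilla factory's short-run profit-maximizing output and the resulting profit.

Profit = -€71 at Q = 7

AVC = 34 - 12Q + 2Q^2 has its minimum €16 at Q = 3; price €160 clears that bar, so the firm operates.
MC = 34 - 24Q + 6Q^2. Setting P = MC and taking the root on the rising branch gives Q* = 7.
TR = 160·7 = 1120. TC = 855 + 336 = 1191. Profit = 1120 − 1191 = -€71.
That loss of €71 beats the €855 the firm would lose by shutting down; producing recovers €784 of fixed cost.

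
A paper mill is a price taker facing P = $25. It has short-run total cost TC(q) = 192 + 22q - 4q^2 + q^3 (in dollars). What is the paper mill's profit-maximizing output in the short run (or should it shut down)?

From TC, MC = TC'(q) = 22 - 8q + 3q^2 and AVC = VC/q = 22 - 4q + q^2.
AVC hits its minimum where MC = AVC, at q = 2, giving min AVC = 22 - 4·2 + 2^2 = $18.
Because $25 ≥ $18, revenue can cover variable cost; the firm operates.
Solving P = MC: -3 - 8q + 3q^2 = 0 ⇒ q = -1/3 or 3. On the upward-sloping branch, q* = 3.
Check: AVC at q = 3 is $19 ≤ P, so revenue covers variable cost.
Profit = P·q − TC = 25·3 − 249 = -$174, a loss, but smaller than the $192 fixed cost the firm would lose by shutting down.

Produce at q = 3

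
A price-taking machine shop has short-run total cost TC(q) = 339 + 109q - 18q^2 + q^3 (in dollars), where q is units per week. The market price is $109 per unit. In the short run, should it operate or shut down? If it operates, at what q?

Produce at q = 12

From TC, MC = TC'(q) = 109 - 36q + 3q^2 and AVC = VC/q = 109 - 18q + q^2.
AVC is minimized where dAVC/dq = -18 + 2q = 0, at q = 9; min AVC = 109 - 18·9 + 9^2 = $28.
Because $109 ≥ $28, revenue can cover variable cost; the firm operates.
Set P = MC: 109 = 109 - 36q + 3q^2 → -36q + 3q^2 = 0. The roots are q = 0 and q = 12; the profit-maximizing output is on the rising part of MC, so q* = 12.
Check: AVC at q = 12 is $37 ≤ P, so revenue covers variable cost.
Profit = P·q − TC = 109·12 − 783 = $525.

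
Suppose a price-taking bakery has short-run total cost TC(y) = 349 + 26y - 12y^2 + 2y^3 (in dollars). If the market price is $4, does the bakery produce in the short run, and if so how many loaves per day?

Variable cost is VC = 26y - 12y^2 + 2y^3, so AVC = VC/y = 26 - 12y + 2y^2 and MC = dTC/dy = 26 - 24y + 6y^2.
The AVC parabola has its vertex at y = 12/4 = 3, where AVC = 26 - 12·3 + 2·3^2 = $8.
With P < min AVC ($4 < $8), every unit sold adds to the loss.
The firm minimizes its loss by shutting down and losing only its fixed cost of $349.

Shut down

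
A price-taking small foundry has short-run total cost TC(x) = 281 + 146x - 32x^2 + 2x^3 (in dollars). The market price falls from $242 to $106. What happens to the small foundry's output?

AVC = 146 - 32x + 2x^2, minimized at x = 8 where min AVC = $18. MC = 146 - 64x + 6x^2.
At P = $242 ≥ min AVC, set P = MC on the rising branch: x = 12.
At P = $106 ≥ min AVC, set P = MC: x = 10. The firm stays open but cuts output.

Output falls from 12 to 10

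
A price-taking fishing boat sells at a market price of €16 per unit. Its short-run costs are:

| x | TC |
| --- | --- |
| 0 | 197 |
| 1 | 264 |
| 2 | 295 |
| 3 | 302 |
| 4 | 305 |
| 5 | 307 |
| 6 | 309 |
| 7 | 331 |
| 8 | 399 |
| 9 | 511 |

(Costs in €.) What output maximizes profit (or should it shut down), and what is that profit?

Compute π = P·x − TC at each output: x=0: -197; x=1: -248; x=2: -263; x=3: -254; x=4: -241; x=5: -227; x=6: -213; x=7: -219; x=8: -271; x=9: -367.
Profit is highest at x = 0. Equivalently, the lowest AVC in the table is 112/6 ≈ €18.67 at x = 6, and P = €16 falls below it — price never covers variable cost, so the firm shuts down and loses only its fixed cost.

x = 0 (shut down); profit = -€197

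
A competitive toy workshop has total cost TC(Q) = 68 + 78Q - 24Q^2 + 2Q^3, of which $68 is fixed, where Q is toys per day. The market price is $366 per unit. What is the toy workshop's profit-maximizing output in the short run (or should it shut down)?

Variable cost is VC = 78Q - 24Q^2 + 2Q^3, so AVC = VC/Q = 78 - 24Q + 2Q^2 and MC = dTC/dQ = 78 - 48Q + 6Q^2.
The AVC parabola has its vertex at Q = 24/4 = 6, where AVC = 78 - 24·6 + 2·6^2 = $6.
Because $366 ≥ $6, revenue can cover variable cost; the firm operates.
P = MC gives -288 - 48Q + 6Q^2 = 0, with roots -4 and 12. Take the larger (rising MC): Q* = 12.
Check: AVC at Q = 12 is $78 ≤ P, so revenue covers variable cost.
Profit = P·Q − TC = 366·12 − 1004 = $3388.

Produce at Q = 12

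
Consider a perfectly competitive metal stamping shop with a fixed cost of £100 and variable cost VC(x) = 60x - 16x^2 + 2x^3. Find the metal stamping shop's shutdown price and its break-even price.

Shutdown price = min AVC. AVC = 60 - 16x + 2x^2, with vertex at x = 4 and minimum £28.
ATC = 100/x + 60 - 16x + 2x^2. Setting dATC/dx = −100/x^2 − 16 + 4x = 0 gives x = 5 (since 4·5^3 − 16·5^2 = 100).
min ATC = 100/5 + 60 − 16·5 + 2·5^2 = £50. That is the break-even price.
For £28 ≤ P < £50 the firm produces at a loss; below £28 it shuts down.

Shutdown price = £28; break-even price = £50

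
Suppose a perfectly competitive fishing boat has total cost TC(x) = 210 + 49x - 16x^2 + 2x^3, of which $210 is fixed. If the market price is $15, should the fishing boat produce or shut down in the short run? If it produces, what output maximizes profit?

From TC, MC = TC'(x) = 49 - 32x + 6x^2 and AVC = VC/x = 49 - 16x + 2x^2.
The AVC parabola has its vertex at x = 16/4 = 4, where AVC = 49 - 16·4 + 2·4^2 = $17.
P = $15 lies below min AVC = $17; no output level covers variable cost.
Shutting down limits the loss to fixed cost, $210.

Shut down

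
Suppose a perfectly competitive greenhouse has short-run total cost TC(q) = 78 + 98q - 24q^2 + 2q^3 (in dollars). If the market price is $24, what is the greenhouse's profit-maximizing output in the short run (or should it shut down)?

Variable cost is VC = 98q - 24q^2 + 2q^3, so AVC = VC/q = 98 - 24q + 2q^2 and MC = dTC/dq = 98 - 48q + 6q^2.
The AVC parabola has its vertex at q = 24/4 = 6, where AVC = 98 - 24·6 + 2·6^2 = $26.
With P < min AVC ($24 < $26), every unit sold adds to the loss.
Best response: produce nothing and absorb the $78 fixed cost.

Shut down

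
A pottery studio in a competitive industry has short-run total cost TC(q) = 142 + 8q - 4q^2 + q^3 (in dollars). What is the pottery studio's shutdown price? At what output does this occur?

$4 per unit, at q = 2

The firm shuts down when price falls below the minimum of average variable cost. AVC = VC/q = 8 - 4q + q^2.
dAVC/dq = -4 + 2q = 0 gives q = 2. min AVC = 8 - 4·2 + 2^2 = 4.
So the shutdown price is $4.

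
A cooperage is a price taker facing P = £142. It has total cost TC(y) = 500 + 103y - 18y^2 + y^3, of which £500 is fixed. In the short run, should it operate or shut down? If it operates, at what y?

Variable cost is VC = 103y - 18y^2 + y^3, so AVC = VC/y = 103 - 18y + y^2 and MC = dTC/dy = 103 - 36y + 3y^2.
AVC is minimized where dAVC/dy = -18 + 2y = 0, at y = 9; min AVC = 103 - 18·9 + 9^2 = £22.
Since P = £142 ≥ min AVC = £22, price covers variable cost and the firm should produce.
P = MC gives -39 - 36y + 3y^2 = 0, with roots -1 and 13. Take the larger (rising MC): y* = 13.
Check: AVC at y = 13 is £38 ≤ P, so revenue covers variable cost.
Profit = P·y − TC = 142·13 − 994 = £852.

Produce at y = 13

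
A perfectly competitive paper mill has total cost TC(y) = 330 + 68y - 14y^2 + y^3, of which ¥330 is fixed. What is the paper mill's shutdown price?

¥19 per unit

Short-run supply begins at min AVC. From VC = 68y - 14y^2 + y^3, AVC = 68 - 14y + y^2.
dAVC/dy = -14 + 2y = 0 gives y = 7. min AVC = 68 - 14·7 + 7^2 = 19.
So the shutdown price is ¥19.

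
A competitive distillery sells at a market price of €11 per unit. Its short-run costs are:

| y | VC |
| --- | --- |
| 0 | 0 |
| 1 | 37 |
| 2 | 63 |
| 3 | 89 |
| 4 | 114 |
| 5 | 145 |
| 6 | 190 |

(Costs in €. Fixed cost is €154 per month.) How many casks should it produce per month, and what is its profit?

y = 0 (shut down); profit = -€154

Profit at each row (π = 11y − TC): y=0: -154; y=1: -180; y=2: -195; y=3: -210; y=4: -224; y=5: -244; y=6: -278.
Profit is highest at y = 0. Equivalently, the lowest AVC in the table is 114/4 ≈ €28.50 at y = 4, and P = €11 falls below it — price never covers variable cost, so the firm shuts down and loses only its fixed cost.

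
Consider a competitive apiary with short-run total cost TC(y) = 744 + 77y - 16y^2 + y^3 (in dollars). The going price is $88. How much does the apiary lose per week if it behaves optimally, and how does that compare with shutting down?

Profit = -$18 at y = 11

AVC = 77 - 16y + y^2; min AVC = $13 at y = 8. Since P = $88 ≥ min AVC, the firm produces.
MC = 77 - 32y + 3y^2. Setting P = MC and taking the root on the rising branch gives y* = 11.
TR = 88·11 = 968. TC = 744 + 242 = 986. Profit = 968 − 986 = -$18.
By producing, the firm covers all variable cost plus $726 of fixed cost; shutting down would lose the full $744.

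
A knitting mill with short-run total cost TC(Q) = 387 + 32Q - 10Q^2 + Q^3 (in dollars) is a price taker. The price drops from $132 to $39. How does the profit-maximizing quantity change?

AVC = 32 - 10Q + Q^2, minimized at Q = 5 where min AVC = $7. MC = 32 - 20Q + 3Q^2.
With P = $132 above the shutdown price, P = MC gives Q = 10.
At P = $39 ≥ min AVC, set P = MC: Q = 7. The firm stays open but cuts output.

Output falls from 10 to 7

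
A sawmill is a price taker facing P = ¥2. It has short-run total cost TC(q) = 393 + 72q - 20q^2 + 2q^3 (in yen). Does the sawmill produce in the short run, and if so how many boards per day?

Shut down

Strip out fixed cost: VC = 72q - 20q^2 + 2q^3. Then AVC = 72 - 20q + 2q^2 and MC = 72 - 40q + 6q^2.
The AVC parabola has its vertex at q = 20/4 = 5, where AVC = 72 - 20·5 + 2·5^2 = ¥22.
P = ¥2 lies below min AVC = ¥22; no output level covers variable cost.
Shutting down limits the loss to fixed cost, ¥393.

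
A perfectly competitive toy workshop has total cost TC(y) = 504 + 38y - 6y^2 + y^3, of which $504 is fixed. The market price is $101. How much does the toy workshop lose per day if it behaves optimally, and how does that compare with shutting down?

Profit = -$112 at y = 7

AVC = 38 - 6y + y^2 has its minimum $29 at y = 3; price $101 clears that bar, so the firm operates.
MC = 38 - 12y + 3y^2. Setting P = MC and taking the root on the rising branch gives y* = 7.
TR = 101·7 = 707. TC = 504 + 315 = 819. Profit = 707 − 819 = -$112.
By producing, the firm covers all variable cost plus $392 of fixed cost; shutting down would lose the full $504.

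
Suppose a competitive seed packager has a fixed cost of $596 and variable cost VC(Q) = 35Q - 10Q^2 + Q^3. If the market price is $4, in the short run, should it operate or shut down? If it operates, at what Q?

Shut down

Variable cost is VC = 35Q - 10Q^2 + Q^3, so AVC = VC/Q = 35 - 10Q + Q^2 and MC = dTC/dQ = 35 - 20Q + 3Q^2.
The AVC parabola has its vertex at Q = 10/2 = 5, where AVC = 35 - 10·5 + 5^2 = $10.
P = $4 lies below min AVC = $10; no output level covers variable cost.
Best response: produce nothing and absorb the $596 fixed cost.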